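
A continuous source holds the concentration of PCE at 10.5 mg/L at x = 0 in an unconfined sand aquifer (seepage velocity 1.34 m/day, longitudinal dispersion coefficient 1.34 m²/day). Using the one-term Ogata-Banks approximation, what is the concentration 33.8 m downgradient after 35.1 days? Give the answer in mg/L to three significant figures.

For a continuous step input, C/C₀ ≈ ½·erfc((x−vt)/(2√(Dt))).
vt = 1.34 × 35.1 = 47.034 m and 2√(Dt) = 2√(1.34 × 35.1) = 13.72 m.
Argument (x−vt)/(2√(Dt)) = (33.8 − 47.034)/13.72 = -0.9646; ½·erfc(-0.9646) = 0.9137.
C = 10.5 × 0.9137 = 9.59 mg/L.

9.59 mg/L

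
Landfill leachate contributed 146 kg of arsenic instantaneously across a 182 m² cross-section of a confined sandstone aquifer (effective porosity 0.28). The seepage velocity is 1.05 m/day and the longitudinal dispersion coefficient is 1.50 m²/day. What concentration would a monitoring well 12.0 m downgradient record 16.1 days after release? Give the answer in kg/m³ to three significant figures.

For an instantaneous plane source, C(x,t) = M/(n_e·A·√(4πDt)) · exp(−(x−vt)²/(4Dt)), with n_e·A the pore (flow) area.
Plume center vt = 1.05 × 16.1 = 16.905 m, so the well at 12.0 m is 4.905 m upgradient of the peak.
√(4πDt) = 17.42 m, giving peak height M/(n_e·A·√(4πDt)) = 146/(0.28 × 182 × 17.42) = 0.1645 kg/m³.
(x−vt)²/(4Dt) = (-4.905)²/(4 × 1.50 × 16.1) = 0.2491; exp(−0.2491) = 0.7795.
C = 0.1645 × 0.7795 = 0.128 kg/m³.

0.128 kg/m³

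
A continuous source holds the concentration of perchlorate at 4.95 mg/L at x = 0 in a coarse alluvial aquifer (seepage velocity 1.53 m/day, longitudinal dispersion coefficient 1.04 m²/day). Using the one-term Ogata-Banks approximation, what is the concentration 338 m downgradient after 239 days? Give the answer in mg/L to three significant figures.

For a continuous step input, C/C₀ ≈ ½·erfc((x−vt)/(2√(Dt))).
vt = 1.53 × 239 = 365.67 m and 2√(Dt) = 2√(1.04 × 239) = 31.53 m.
Argument (x−vt)/(2√(Dt)) = (338 − 365.67)/31.53 = -0.8776; ½·erfc(-0.8776) = 0.8927.
C = 4.95 × 0.8927 = 4.42 mg/L.

4.42 mg/L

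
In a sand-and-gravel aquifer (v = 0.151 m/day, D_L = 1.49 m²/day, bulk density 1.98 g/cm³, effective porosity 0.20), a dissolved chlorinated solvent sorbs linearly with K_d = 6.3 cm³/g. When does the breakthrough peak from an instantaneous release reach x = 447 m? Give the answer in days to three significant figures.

Retardation factor R = 1 + ρ_b·K_d/n = 1 + 1.98 × 6.3/0.20 = 63.37.
Sorption retards both mechanisms: v_R = v/R = 0.002383 m/day, D_R = D/R = 0.02351 m²/day.
Peak time from v_R²t² + 2D_R t − x² = 0: t = (√(D_R² + v_R²x²) − D_R)/v_R².
√(D_R² + v_R²x²) = √(0.02351² + 0.002383² × 447²) = 1.065; v_R² = 5.679e-06.
t = (1.065 − 0.02351)/5.679e-06 = 183000 days.

183000 days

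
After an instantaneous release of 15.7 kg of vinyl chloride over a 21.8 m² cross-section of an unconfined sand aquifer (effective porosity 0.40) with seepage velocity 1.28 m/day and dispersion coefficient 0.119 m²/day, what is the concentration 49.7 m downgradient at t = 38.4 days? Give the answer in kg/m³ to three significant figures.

For an instantaneous plane source, C(x,t) = M/(n_e·A·√(4πDt)) · exp(−(x−vt)²/(4Dt)), with n_e·A the pore (flow) area.
Plume center vt = 1.28 × 38.4 = 49.152 m, so the well at 49.7 m is 0.548 m downgradient of the peak.
√(4πDt) = 7.578 m, giving peak height M/(n_e·A·√(4πDt)) = 15.7/(0.40 × 21.8 × 7.578) = 0.2376 kg/m³.
(x−vt)²/(4Dt) = (0.548)²/(4 × 0.119 × 38.4) = 0.01643; exp(−0.01643) = 0.9837.
C = 0.2376 × 0.9837 = 0.234 kg/m³.

0.234 kg/m³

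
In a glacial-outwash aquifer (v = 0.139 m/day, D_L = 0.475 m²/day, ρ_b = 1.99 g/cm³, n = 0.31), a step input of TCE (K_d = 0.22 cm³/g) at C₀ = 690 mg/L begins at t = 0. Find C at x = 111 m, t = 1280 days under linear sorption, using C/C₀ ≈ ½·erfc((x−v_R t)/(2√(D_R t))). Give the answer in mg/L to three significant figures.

33.5 mg/L

Retardation factor R = 1 + ρ_b·K_d/n = 1 + 1.99 × 0.22/0.31 = 2.412.
Sorption retards both mechanisms: v_R = v/R = 0.05763 m/day, D_R = D/R = 0.1969 m²/day.
v_R·t = 0.05763 × 1280 = 73.7664 m; 2√(D_R t) = 31.75 m; argument = (111 − 73.7664)/31.75 = 1.173.
C = C₀ × ½·erfc(1.173) = 690 × 0.04857 = 33.5 mg/L.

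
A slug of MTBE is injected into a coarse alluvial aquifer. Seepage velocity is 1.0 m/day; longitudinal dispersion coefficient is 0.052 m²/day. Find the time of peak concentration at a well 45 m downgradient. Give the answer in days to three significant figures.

44.9 days

For the 1D instantaneous-source solution, setting ∂C/∂t = 0 at fixed x gives v²t² + 2Dt − x² = 0, so t = (√(D² + v²x²) − D)/v².
√(D² + v²x²) = √(0.052² + 1.0² × 45²) = 45.00; v² = 1.
t = (45.00 − 0.052)/1 = 44.9 days (vs. the pure-advection estimate x/v = 45.0 d).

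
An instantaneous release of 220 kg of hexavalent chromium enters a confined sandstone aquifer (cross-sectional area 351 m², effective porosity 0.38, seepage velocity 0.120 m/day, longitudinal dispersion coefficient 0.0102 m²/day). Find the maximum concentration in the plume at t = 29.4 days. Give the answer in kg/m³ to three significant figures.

0.850 kg/m³

The peak of an instantaneous 1D plume sits at x = vt; there the Gaussian factor is 1 and C_max = M/(n_e·A·√(4πDt)), where n_e·A is the pore area the mass is dissolved in.
√(4πDt) = √(4π × 0.0102 × 29.4) = 1.941 m, so C_max = 220/(0.38 × 351 × 1.941) = 0.850 kg/m³.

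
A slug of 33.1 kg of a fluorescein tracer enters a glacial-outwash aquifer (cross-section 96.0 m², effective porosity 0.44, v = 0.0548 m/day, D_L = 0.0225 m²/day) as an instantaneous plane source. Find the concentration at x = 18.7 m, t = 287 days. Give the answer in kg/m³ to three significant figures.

0.0618 kg/m³

For an instantaneous plane source, C(x,t) = M/(n_e·A·√(4πDt)) · exp(−(x−vt)²/(4Dt)), with n_e·A the pore (flow) area.
Plume center vt = 0.0548 × 287 = 15.7276 m, so the well at 18.7 m is 2.9724 m downgradient of the peak.
√(4πDt) = 9.008 m, giving peak height M/(n_e·A·√(4πDt)) = 33.1/(0.44 × 96.0 × 9.008) = 0.08699 kg/m³.
(x−vt)²/(4Dt) = (2.9724)²/(4 × 0.0225 × 287) = 0.3421; exp(−0.3421) = 0.7103.
C = 0.08699 × 0.7103 = 0.0618 kg/m³.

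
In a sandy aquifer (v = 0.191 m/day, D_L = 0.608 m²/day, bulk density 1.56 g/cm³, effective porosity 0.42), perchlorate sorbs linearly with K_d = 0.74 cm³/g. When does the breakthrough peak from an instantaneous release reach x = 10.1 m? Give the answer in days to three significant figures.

Retardation factor R = 1 + ρ_b·K_d/n = 1 + 1.56 × 0.74/0.42 = 3.749.
Sorption retards both mechanisms: v_R = v/R = 0.05095 m/day, D_R = D/R = 0.1622 m²/day.
Peak time from v_R²t² + 2D_R t − x² = 0: t = (√(D_R² + v_R²x²) − D_R)/v_R².
√(D_R² + v_R²x²) = √(0.1622² + 0.05095² × 10.1²) = 0.5396; v_R² = 0.002596.
t = (0.5396 − 0.1622)/0.002596 = 145 days.

145 days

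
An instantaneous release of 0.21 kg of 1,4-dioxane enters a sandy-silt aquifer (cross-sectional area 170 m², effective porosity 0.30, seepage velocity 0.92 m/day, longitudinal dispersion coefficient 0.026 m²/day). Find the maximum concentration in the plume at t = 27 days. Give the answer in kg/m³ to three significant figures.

The peak of an instantaneous 1D plume sits at x = vt; there the Gaussian factor is 1 and C_max = M/(n_e·A·√(4πDt)), where n_e·A is the pore area the mass is dissolved in.
√(4πDt) = √(4π × 0.026 × 27) = 2.970 m, so C_max = 0.21/(0.30 × 170 × 2.970) = 0.00139 kg/m³.

0.00139 kg/m³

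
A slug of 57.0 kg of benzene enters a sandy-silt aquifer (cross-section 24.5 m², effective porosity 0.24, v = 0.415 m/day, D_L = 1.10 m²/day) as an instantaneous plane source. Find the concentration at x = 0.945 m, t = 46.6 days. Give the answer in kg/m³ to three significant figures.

0.0733 kg/m³

For an instantaneous plane source, C(x,t) = M/(n_e·A·√(4πDt)) · exp(−(x−vt)²/(4Dt)), with n_e·A the pore (flow) area.
Plume center vt = 0.415 × 46.6 = 19.339 m, so the well at 0.945 m is 18.394 m upgradient of the peak.
√(4πDt) = 25.38 m, giving peak height M/(n_e·A·√(4πDt)) = 57.0/(0.24 × 24.5 × 25.38) = 0.3819 kg/m³.
(x−vt)²/(4Dt) = (-18.394)²/(4 × 1.10 × 46.6) = 1.650; exp(−1.650) = 0.1920.
C = 0.3819 × 0.1920 = 0.0733 kg/m³.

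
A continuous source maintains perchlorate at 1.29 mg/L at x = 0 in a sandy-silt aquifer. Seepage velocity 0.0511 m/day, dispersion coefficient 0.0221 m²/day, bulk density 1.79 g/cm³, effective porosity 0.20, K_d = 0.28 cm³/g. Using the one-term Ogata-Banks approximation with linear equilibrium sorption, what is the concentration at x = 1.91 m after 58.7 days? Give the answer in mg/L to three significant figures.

Retardation factor R = 1 + ρ_b·K_d/n = 1 + 1.79 × 0.28/0.20 = 3.506.
Sorption retards both mechanisms: v_R = v/R = 0.01458 m/day, D_R = D/R = 0.006303 m²/day.
v_R·t = 0.01458 × 58.7 = 0.855846 m; 2√(D_R t) = 1.217 m; argument = (1.91 − 0.855846)/1.217 = 0.8662.
C = C₀ × ½·erfc(0.8662) = 1.29 × 0.1103 = 0.142 mg/L.

0.142 mg/L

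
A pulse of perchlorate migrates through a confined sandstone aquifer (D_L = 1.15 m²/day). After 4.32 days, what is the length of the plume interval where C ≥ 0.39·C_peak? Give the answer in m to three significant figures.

8.65 m

The plume is Gaussian with σ = √(2Dt) = √(2 × 1.15 × 4.32) = 3.152 m.
C/C_peak = exp(−Δx²/(2σ²)) = 0.39 ⇒ Δx = σ·√(−2 ln 0.39) = 3.152 × 1.372 = 4.325 m.
Width = 2Δx = 8.65 m.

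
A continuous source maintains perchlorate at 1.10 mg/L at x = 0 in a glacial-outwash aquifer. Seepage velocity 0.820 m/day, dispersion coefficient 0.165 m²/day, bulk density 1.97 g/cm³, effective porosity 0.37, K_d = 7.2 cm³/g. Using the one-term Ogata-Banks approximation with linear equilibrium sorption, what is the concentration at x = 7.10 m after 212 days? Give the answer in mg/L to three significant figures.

0.0244 mg/L

Retardation factor R = 1 + ρ_b·K_d/n = 1 + 1.97 × 7.2/0.37 = 39.34.
Sorption retards both mechanisms: v_R = v/R = 0.02084 m/day, D_R = D/R = 0.004194 m²/day.
v_R·t = 0.02084 × 212 = 4.41808 m; 2√(D_R t) = 1.886 m; argument = (7.10 − 4.41808)/1.886 = 1.422.
C = C₀ × ½·erfc(1.422) = 1.10 × 0.02216 = 0.0244 mg/L.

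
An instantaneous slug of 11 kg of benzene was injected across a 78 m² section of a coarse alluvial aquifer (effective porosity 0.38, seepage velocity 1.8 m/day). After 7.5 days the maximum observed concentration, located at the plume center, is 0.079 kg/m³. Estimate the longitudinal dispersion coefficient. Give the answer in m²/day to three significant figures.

At the plume center C_max = M/(n_e·A·√(4πDt)), so D = M²/(4πt·(n_e·A·C_max)²).
n_e·A·C_max = 0.38 × 78 × 0.079 = 2.342 kg/m.
D = 11²/(4π × 7.5 × 2.342²) = 0.234 m²/day.

0.234 m²/day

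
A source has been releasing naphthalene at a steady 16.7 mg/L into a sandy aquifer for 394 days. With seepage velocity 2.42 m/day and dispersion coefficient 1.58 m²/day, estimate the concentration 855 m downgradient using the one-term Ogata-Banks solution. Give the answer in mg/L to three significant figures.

For a continuous step input, C/C₀ ≈ ½·erfc((x−vt)/(2√(Dt))).
vt = 2.42 × 394 = 953.48 m and 2√(Dt) = 2√(1.58 × 394) = 49.90 m.
Argument (x−vt)/(2√(Dt)) = (855 − 953.48)/49.90 = -1.974; ½·erfc(-1.974) = 0.9974.
C = 16.7 × 0.9974 = 16.7 mg/L.

16.7 mg/L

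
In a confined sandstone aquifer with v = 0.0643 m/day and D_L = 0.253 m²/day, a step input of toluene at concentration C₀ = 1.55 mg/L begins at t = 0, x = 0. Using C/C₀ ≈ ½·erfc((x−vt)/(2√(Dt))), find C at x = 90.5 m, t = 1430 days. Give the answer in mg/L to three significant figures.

0.808 mg/L

For a continuous step input, C/C₀ ≈ ½·erfc((x−vt)/(2√(Dt))).
vt = 0.0643 × 1430 = 91.949 m and 2√(Dt) = 2√(0.253 × 1430) = 38.04 m.
Argument (x−vt)/(2√(Dt)) = (90.5 − 91.949)/38.04 = -0.03809; ½·erfc(-0.03809) = 0.5215.
C = 1.55 × 0.5215 = 0.808 mg/L.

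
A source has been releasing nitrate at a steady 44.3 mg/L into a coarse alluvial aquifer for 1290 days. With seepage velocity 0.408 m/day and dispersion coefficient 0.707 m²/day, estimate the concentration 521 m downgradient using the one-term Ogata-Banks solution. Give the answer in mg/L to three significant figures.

24.3 mg/L

For a continuous step input, C/C₀ ≈ ½·erfc((x−vt)/(2√(Dt))).
vt = 0.408 × 1290 = 526.32 m and 2√(Dt) = 2√(0.707 × 1290) = 60.40 m.
Argument (x−vt)/(2√(Dt)) = (521 − 526.32)/60.40 = -0.08808; ½·erfc(-0.08808) = 0.5496.
C = 44.3 × 0.5496 = 24.3 mg/L.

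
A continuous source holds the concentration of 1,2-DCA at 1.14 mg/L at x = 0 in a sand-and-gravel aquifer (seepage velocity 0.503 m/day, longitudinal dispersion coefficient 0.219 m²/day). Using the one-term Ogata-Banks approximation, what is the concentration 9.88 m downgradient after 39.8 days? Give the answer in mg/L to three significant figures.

1.13 mg/L

For a continuous step input, C/C₀ ≈ ½·erfc((x−vt)/(2√(Dt))).
vt = 0.503 × 39.8 = 20.0194 m and 2√(Dt) = 2√(0.219 × 39.8) = 5.905 m.
Argument (x−vt)/(2√(Dt)) = (9.88 − 20.0194)/5.905 = -1.717; ½·erfc(-1.717) = 0.9924.
C = 1.14 × 0.9924 = 1.13 mg/L.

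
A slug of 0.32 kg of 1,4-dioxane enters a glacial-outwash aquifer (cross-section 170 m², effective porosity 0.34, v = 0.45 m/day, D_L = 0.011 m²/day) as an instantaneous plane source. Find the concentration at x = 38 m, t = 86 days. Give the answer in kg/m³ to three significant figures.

0.00141 kg/m³

For an instantaneous plane source, C(x,t) = M/(n_e·A·√(4πDt)) · exp(−(x−vt)²/(4Dt)), with n_e·A the pore (flow) area.
Plume center vt = 0.45 × 86 = 38.7 m, so the well at 38 m is 0.7 m upgradient of the peak.
√(4πDt) = 3.448 m, giving peak height M/(n_e·A·√(4πDt)) = 0.32/(0.34 × 170 × 3.448) = 0.001606 kg/m³.
(x−vt)²/(4Dt) = (-0.7)²/(4 × 0.011 × 86) = 0.1295; exp(−0.1295) = 0.8785.
C = 0.001606 × 0.8785 = 0.00141 kg/m³.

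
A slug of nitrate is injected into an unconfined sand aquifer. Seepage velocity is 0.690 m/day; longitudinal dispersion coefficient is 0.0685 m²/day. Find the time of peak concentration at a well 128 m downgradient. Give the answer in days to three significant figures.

For the 1D instantaneous-source solution, setting ∂C/∂t = 0 at fixed x gives v²t² + 2Dt − x² = 0, so t = (√(D² + v²x²) − D)/v².
√(D² + v²x²) = √(0.0685² + 0.690² × 128²) = 88.32; v² = 0.4761.
t = (88.32 − 0.0685)/0.4761 = 185 days (vs. the pure-advection estimate x/v = 186 d).

185 days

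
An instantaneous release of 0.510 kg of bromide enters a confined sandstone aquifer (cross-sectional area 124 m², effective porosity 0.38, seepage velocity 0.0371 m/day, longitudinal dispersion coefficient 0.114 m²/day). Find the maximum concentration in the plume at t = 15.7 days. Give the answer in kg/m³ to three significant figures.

The peak of an instantaneous 1D plume sits at x = vt; there the Gaussian factor is 1 and C_max = M/(n_e·A·√(4πDt)), where n_e·A is the pore area the mass is dissolved in.
√(4πDt) = √(4π × 0.114 × 15.7) = 4.742 m, so C_max = 0.510/(0.38 × 124 × 4.742) = 0.00228 kg/m³.

0.00228 kg/m³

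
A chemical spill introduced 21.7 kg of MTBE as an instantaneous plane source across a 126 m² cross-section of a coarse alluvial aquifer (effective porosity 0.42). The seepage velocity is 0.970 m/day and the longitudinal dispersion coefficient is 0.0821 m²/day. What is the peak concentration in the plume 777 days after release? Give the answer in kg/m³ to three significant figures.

The peak of an instantaneous 1D plume sits at x = vt; there the Gaussian factor is 1 and C_max = M/(n_e·A·√(4πDt)), where n_e·A is the pore area the mass is dissolved in.
√(4πDt) = √(4π × 0.0821 × 777) = 28.31 m, so C_max = 21.7/(0.42 × 126 × 28.31) = 0.0145 kg/m³.

0.0145 kg/m³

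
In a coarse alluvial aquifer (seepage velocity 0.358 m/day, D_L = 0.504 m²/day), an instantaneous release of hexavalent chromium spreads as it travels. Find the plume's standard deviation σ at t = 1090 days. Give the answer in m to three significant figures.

33.1 m

Dispersive spreading gives a Gaussian with σ² = 2Dt; advection only shifts the center.
σ = √(2 × 0.504 × 1090) = 33.1 m.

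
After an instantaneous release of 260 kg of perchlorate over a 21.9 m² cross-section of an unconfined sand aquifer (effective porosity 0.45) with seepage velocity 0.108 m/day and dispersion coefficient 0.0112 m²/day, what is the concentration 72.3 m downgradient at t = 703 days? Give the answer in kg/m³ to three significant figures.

1.75 kg/m³

For an instantaneous plane source, C(x,t) = M/(n_e·A·√(4πDt)) · exp(−(x−vt)²/(4Dt)), with n_e·A the pore (flow) area.
Plume center vt = 0.108 × 703 = 75.924 m, so the well at 72.3 m is 3.624 m upgradient of the peak.
√(4πDt) = 9.947 m, giving peak height M/(n_e·A·√(4πDt)) = 260/(0.45 × 21.9 × 9.947) = 2.652 kg/m³.
(x−vt)²/(4Dt) = (-3.624)²/(4 × 0.0112 × 703) = 0.4170; exp(−0.4170) = 0.6590.
C = 2.652 × 0.6590 = 1.75 kg/m³.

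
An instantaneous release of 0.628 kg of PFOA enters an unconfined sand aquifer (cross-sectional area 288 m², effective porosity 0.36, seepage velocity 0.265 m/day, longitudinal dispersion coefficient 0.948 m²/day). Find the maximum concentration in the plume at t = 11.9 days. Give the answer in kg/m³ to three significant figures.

The peak of an instantaneous 1D plume sits at x = vt; there the Gaussian factor is 1 and C_max = M/(n_e·A·√(4πDt)), where n_e·A is the pore area the mass is dissolved in.
√(4πDt) = √(4π × 0.948 × 11.9) = 11.91 m, so C_max = 0.628/(0.36 × 288 × 11.91) = 0.000509 kg/m³.

0.000509 kg/m³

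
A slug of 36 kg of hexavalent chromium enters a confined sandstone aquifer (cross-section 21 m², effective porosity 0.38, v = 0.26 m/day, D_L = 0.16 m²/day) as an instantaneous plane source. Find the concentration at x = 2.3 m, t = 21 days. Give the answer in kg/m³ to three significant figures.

0.330 kg/m³

For an instantaneous plane source, C(x,t) = M/(n_e·A·√(4πDt)) · exp(−(x−vt)²/(4Dt)), with n_e·A the pore (flow) area.
Plume center vt = 0.26 × 21 = 5.46 m, so the well at 2.3 m is 3.16 m upgradient of the peak.
√(4πDt) = 6.498 m, giving peak height M/(n_e·A·√(4πDt)) = 36/(0.38 × 21 × 6.498) = 0.6943 kg/m³.
(x−vt)²/(4Dt) = (-3.16)²/(4 × 0.16 × 21) = 0.7430; exp(−0.7430) = 0.4757.
C = 0.6943 × 0.4757 = 0.330 kg/m³.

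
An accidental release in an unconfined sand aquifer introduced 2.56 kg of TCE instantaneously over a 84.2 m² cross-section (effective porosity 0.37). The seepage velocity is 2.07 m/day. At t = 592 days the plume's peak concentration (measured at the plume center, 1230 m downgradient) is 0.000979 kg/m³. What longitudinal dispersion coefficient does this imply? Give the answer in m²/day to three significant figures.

0.947 m²/day

At the plume center C_max = M/(n_e·A·√(4πDt)), so D = M²/(4πt·(n_e·A·C_max)²).
n_e·A·C_max = 0.37 × 84.2 × 0.000979 = 0.03050 kg/m.
D = 2.56²/(4π × 592 × 0.03050²) = 0.947 m²/day.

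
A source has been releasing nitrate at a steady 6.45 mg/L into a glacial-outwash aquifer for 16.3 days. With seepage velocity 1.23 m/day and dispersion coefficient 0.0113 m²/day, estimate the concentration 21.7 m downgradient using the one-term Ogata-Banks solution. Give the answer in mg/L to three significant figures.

0.0210 mg/L

For a continuous step input, C/C₀ ≈ ½·erfc((x−vt)/(2√(Dt))).
vt = 1.23 × 16.3 = 20.049 m and 2√(Dt) = 2√(0.0113 × 16.3) = 0.8583 m.
Argument (x−vt)/(2√(Dt)) = (21.7 − 20.049)/0.8583 = 1.924; ½·erfc(1.924) = 0.003255.
C = 6.45 × 0.003255 = 0.0210 mg/L.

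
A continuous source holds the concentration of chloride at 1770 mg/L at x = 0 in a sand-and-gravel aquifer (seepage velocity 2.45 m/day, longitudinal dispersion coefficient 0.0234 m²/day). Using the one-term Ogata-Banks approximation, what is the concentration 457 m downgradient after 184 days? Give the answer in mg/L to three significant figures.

30.6 mg/L

For a continuous step input, C/C₀ ≈ ½·erfc((x−vt)/(2√(Dt))).
vt = 2.45 × 184 = 450.8 m and 2√(Dt) = 2√(0.0234 × 184) = 4.150 m.
Argument (x−vt)/(2√(Dt)) = (457 − 450.8)/4.150 = 1.494; ½·erfc(1.494) = 0.01731.
C = 1770 × 0.01731 = 30.6 mg/L.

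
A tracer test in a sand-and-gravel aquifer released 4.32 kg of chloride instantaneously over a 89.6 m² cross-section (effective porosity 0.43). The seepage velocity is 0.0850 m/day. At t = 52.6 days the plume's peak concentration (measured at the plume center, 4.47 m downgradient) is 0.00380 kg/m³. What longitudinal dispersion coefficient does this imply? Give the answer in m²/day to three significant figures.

At the plume center C_max = M/(n_e·A·√(4πDt)), so D = M²/(4πt·(n_e·A·C_max)²).
n_e·A·C_max = 0.43 × 89.6 × 0.00380 = 0.1464 kg/m.
D = 4.32²/(4π × 52.6 × 0.1464²) = 1.32 m²/day.

1.32 m²/day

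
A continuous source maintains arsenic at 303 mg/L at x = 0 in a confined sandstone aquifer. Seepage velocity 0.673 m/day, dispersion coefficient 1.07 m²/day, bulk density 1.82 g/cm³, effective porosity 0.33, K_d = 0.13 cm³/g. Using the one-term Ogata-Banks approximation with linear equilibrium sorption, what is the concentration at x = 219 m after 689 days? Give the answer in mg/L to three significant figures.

291 mg/L

Retardation factor R = 1 + ρ_b·K_d/n = 1 + 1.82 × 0.13/0.33 = 1.717.
Sorption retards both mechanisms: v_R = v/R = 0.3920 m/day, D_R = D/R = 0.6232 m²/day.
v_R·t = 0.3920 × 689 = 270.088 m; 2√(D_R t) = 41.44 m; argument = (219 − 270.088)/41.44 = -1.233.
C = C₀ × ½·erfc(-1.233) = 303 × 0.9594 = 291 mg/L.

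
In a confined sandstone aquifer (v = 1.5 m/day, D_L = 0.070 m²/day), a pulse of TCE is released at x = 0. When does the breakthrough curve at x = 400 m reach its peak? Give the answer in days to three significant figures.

For the 1D instantaneous-source solution, setting ∂C/∂t = 0 at fixed x gives v²t² + 2Dt − x² = 0, so t = (√(D² + v²x²) − D)/v².
√(D² + v²x²) = √(0.070² + 1.5² × 400²) = 600.0; v² = 2.25.
t = (600.0 − 0.070)/2.25 = 267 days (vs. the pure-advection estimate x/v = 267 d).

267 days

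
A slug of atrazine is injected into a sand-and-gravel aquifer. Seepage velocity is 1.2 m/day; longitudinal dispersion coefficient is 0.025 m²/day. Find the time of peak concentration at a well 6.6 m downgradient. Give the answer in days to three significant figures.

For the 1D instantaneous-source solution, setting ∂C/∂t = 0 at fixed x gives v²t² + 2Dt − x² = 0, so t = (√(D² + v²x²) − D)/v².
√(D² + v²x²) = √(0.025² + 1.2² × 6.6²) = 7.920; v² = 1.44.
t = (7.920 − 0.025)/1.44 = 5.48 days (vs. the pure-advection estimate x/v = 5.50 d).

5.48 days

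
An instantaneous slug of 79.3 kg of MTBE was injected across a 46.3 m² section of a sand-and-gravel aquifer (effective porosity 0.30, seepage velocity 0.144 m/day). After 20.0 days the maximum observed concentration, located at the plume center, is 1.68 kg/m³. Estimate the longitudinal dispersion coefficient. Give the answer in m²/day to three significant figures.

0.0459 m²/day

At the plume center C_max = M/(n_e·A·√(4πDt)), so D = M²/(4πt·(n_e·A·C_max)²).
n_e·A·C_max = 0.30 × 46.3 × 1.68 = 23.34 kg/m.
D = 79.3²/(4π × 20.0 × 23.34²) = 0.0459 m²/day.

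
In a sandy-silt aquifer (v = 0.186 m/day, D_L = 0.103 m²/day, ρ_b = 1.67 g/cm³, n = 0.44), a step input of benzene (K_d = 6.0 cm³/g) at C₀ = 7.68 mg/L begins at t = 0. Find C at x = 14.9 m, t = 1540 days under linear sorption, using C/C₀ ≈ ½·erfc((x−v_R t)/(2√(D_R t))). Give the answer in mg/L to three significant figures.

Retardation factor R = 1 + ρ_b·K_d/n = 1 + 1.67 × 6.0/0.44 = 23.77.
Sorption retards both mechanisms: v_R = v/R = 0.007825 m/day, D_R = D/R = 0.004333 m²/day.
v_R·t = 0.007825 × 1540 = 12.0505 m; 2√(D_R t) = 5.166 m; argument = (14.9 − 12.0505)/5.166 = 0.5516.
C = C₀ × ½·erfc(0.5516) = 7.68 × 0.2177 = 1.67 mg/L.

1.67 mg/L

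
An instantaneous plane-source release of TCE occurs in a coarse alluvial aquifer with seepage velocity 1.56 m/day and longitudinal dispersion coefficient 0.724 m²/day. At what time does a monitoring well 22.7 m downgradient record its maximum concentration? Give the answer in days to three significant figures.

For the 1D instantaneous-source solution, setting ∂C/∂t = 0 at fixed x gives v²t² + 2Dt − x² = 0, so t = (√(D² + v²x²) − D)/v².
√(D² + v²x²) = √(0.724² + 1.56² × 22.7²) = 35.42; v² = 2.4336.
t = (35.42 − 0.724)/2.4336 = 14.3 days (vs. the pure-advection estimate x/v = 14.6 d).

14.3 days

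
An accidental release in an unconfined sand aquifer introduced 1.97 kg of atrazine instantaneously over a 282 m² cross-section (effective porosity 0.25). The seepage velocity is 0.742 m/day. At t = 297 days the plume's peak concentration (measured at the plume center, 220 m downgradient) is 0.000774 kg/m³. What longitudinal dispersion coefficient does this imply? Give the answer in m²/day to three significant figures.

At the plume center C_max = M/(n_e·A·√(4πDt)), so D = M²/(4πt·(n_e·A·C_max)²).
n_e·A·C_max = 0.25 × 282 × 0.000774 = 0.05457 kg/m.
D = 1.97²/(4π × 297 × 0.05457²) = 0.349 m²/day.

0.349 m²/day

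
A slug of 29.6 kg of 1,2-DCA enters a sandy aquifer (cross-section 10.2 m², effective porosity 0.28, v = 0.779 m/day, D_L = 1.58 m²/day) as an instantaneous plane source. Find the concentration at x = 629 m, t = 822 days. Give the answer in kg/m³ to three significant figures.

0.0791 kg/m³

For an instantaneous plane source, C(x,t) = M/(n_e·A·√(4πDt)) · exp(−(x−vt)²/(4Dt)), with n_e·A the pore (flow) area.
Plume center vt = 0.779 × 822 = 640.338 m, so the well at 629 m is 11.338 m upgradient of the peak.
√(4πDt) = 127.8 m, giving peak height M/(n_e·A·√(4πDt)) = 29.6/(0.28 × 10.2 × 127.8) = 0.08110 kg/m³.
(x−vt)²/(4Dt) = (-11.338)²/(4 × 1.58 × 822) = 0.02474; exp(−0.02474) = 0.9756.
C = 0.08110 × 0.9756 = 0.0791 kg/m³.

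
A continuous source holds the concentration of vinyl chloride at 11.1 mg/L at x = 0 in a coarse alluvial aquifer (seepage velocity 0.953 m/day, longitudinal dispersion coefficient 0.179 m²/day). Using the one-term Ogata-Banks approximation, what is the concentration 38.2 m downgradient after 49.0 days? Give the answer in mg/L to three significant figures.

For a continuous step input, C/C₀ ≈ ½·erfc((x−vt)/(2√(Dt))).
vt = 0.953 × 49.0 = 46.697 m and 2√(Dt) = 2√(0.179 × 49.0) = 5.923 m.
Argument (x−vt)/(2√(Dt)) = (38.2 − 46.697)/5.923 = -1.435; ½·erfc(-1.435) = 0.9788.
C = 11.1 × 0.9788 = 10.9 mg/L.

10.9 mg/L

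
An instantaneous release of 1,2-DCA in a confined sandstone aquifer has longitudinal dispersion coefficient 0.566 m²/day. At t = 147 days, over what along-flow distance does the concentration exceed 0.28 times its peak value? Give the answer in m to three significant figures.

The plume is Gaussian with σ = √(2Dt) = √(2 × 0.566 × 147) = 12.90 m.
C/C_peak = exp(−Δx²/(2σ²)) = 0.28 ⇒ Δx = σ·√(−2 ln 0.28) = 12.90 × 1.596 = 20.59 m.
Width = 2Δx = 41.2 m.

41.2 m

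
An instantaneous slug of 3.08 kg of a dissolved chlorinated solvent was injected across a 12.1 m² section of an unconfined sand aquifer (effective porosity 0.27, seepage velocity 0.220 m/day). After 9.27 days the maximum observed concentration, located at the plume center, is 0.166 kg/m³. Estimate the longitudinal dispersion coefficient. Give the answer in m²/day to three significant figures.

0.277 m²/day

At the plume center C_max = M/(n_e·A·√(4πDt)), so D = M²/(4πt·(n_e·A·C_max)²).
n_e·A·C_max = 0.27 × 12.1 × 0.166 = 0.5423 kg/m.
D = 3.08²/(4π × 9.27 × 0.5423²) = 0.277 m²/day.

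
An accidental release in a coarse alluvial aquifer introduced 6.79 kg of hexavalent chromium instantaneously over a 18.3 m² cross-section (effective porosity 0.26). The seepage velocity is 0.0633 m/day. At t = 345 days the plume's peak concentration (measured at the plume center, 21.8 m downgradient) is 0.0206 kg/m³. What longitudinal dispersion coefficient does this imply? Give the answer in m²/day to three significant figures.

At the plume center C_max = M/(n_e·A·√(4πDt)), so D = M²/(4πt·(n_e·A·C_max)²).
n_e·A·C_max = 0.26 × 18.3 × 0.0206 = 0.09801 kg/m.
D = 6.79²/(4π × 345 × 0.09801²) = 1.11 m²/day.

1.11 m²/day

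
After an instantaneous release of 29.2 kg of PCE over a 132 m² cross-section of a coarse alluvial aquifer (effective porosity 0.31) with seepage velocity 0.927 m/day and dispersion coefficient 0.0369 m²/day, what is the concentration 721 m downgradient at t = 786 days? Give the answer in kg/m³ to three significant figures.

0.0227 kg/m³

For an instantaneous plane source, C(x,t) = M/(n_e·A·√(4πDt)) · exp(−(x−vt)²/(4Dt)), with n_e·A the pore (flow) area.
Plume center vt = 0.927 × 786 = 728.622 m, so the well at 721 m is 7.622 m upgradient of the peak.
√(4πDt) = 19.09 m, giving peak height M/(n_e·A·√(4πDt)) = 29.2/(0.31 × 132 × 19.09) = 0.03738 kg/m³.
(x−vt)²/(4Dt) = (-7.622)²/(4 × 0.0369 × 786) = 0.5008; exp(−0.5008) = 0.6060.
C = 0.03738 × 0.6060 = 0.0227 kg/m³.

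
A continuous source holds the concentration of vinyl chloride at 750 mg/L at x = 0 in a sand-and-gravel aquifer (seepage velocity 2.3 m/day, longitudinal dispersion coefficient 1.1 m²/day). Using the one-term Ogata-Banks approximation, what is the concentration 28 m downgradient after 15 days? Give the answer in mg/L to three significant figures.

For a continuous step input, C/C₀ ≈ ½·erfc((x−vt)/(2√(Dt))).
vt = 2.3 × 15 = 34.5 m and 2√(Dt) = 2√(1.1 × 15) = 8.124 m.
Argument (x−vt)/(2√(Dt)) = (28 − 34.5)/8.124 = -0.8001; ½·erfc(-0.8001) = 0.8711.
C = 750 × 0.8711 = 653 mg/L.

653 mg/L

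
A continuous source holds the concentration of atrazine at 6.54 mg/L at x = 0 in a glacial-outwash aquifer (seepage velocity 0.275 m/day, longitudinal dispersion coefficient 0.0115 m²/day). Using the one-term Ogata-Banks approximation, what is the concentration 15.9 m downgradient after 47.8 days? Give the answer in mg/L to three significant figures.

For a continuous step input, C/C₀ ≈ ½·erfc((x−vt)/(2√(Dt))).
vt = 0.275 × 47.8 = 13.145 m and 2√(Dt) = 2√(0.0115 × 47.8) = 1.483 m.
Argument (x−vt)/(2√(Dt)) = (15.9 − 13.145)/1.483 = 1.858; ½·erfc(1.858) = 0.004299.
C = 6.54 × 0.004299 = 0.0281 mg/L.

0.0281 mg/L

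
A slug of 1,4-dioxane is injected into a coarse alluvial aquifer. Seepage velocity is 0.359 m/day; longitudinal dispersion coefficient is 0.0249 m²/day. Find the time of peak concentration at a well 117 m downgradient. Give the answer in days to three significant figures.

326 days

For the 1D instantaneous-source solution, setting ∂C/∂t = 0 at fixed x gives v²t² + 2Dt − x² = 0, so t = (√(D² + v²x²) − D)/v².
√(D² + v²x²) = √(0.0249² + 0.359² × 117²) = 42.00; v² = 0.128881.
t = (42.00 − 0.0249)/0.128881 = 326 days (vs. the pure-advection estimate x/v = 326 d).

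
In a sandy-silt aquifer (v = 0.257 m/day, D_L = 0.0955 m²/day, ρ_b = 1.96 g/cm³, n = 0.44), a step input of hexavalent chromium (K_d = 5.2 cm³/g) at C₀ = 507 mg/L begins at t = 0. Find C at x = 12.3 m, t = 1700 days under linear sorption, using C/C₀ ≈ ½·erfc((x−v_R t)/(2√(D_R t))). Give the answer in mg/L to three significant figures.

478 mg/L

Retardation factor R = 1 + ρ_b·K_d/n = 1 + 1.96 × 5.2/0.44 = 24.16.
Sorption retards both mechanisms: v_R = v/R = 0.01064 m/day, D_R = D/R = 0.003953 m²/day.
v_R·t = 0.01064 × 1700 = 18.088 m; 2√(D_R t) = 5.185 m; argument = (12.3 − 18.088)/5.185 = -1.116.
C = C₀ × ½·erfc(-1.116) = 507 × 0.9427 = 478 mg/L.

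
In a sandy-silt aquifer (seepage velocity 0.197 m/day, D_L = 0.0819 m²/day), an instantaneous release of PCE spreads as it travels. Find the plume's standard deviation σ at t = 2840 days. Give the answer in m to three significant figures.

21.6 m

Dispersive spreading gives a Gaussian with σ² = 2Dt; advection only shifts the center.
σ = √(2 × 0.0819 × 2840) = 21.6 m.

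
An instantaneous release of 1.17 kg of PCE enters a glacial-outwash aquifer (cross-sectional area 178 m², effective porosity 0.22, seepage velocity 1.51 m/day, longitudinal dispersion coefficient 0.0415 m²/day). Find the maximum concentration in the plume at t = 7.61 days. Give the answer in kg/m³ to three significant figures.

0.0150 kg/m³

The peak of an instantaneous 1D plume sits at x = vt; there the Gaussian factor is 1 and C_max = M/(n_e·A·√(4πDt)), where n_e·A is the pore area the mass is dissolved in.
√(4πDt) = √(4π × 0.0415 × 7.61) = 1.992 m, so C_max = 1.17/(0.22 × 178 × 1.992) = 0.0150 kg/m³.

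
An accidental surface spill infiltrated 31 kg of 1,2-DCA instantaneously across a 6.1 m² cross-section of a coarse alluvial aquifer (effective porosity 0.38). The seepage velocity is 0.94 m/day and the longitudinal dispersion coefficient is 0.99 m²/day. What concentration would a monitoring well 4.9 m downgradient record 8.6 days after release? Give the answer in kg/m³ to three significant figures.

0.960 kg/m³

For an instantaneous plane source, C(x,t) = M/(n_e·A·√(4πDt)) · exp(−(x−vt)²/(4Dt)), with n_e·A the pore (flow) area.
Plume center vt = 0.94 × 8.6 = 8.084 m, so the well at 4.9 m is 3.184 m upgradient of the peak.
√(4πDt) = 10.34 m, giving peak height M/(n_e·A·√(4πDt)) = 31/(0.38 × 6.1 × 10.34) = 1.293 kg/m³.
(x−vt)²/(4Dt) = (-3.184)²/(4 × 0.99 × 8.6) = 0.2977; exp(−0.2977) = 0.7425.
C = 1.293 × 0.7425 = 0.960 kg/m³.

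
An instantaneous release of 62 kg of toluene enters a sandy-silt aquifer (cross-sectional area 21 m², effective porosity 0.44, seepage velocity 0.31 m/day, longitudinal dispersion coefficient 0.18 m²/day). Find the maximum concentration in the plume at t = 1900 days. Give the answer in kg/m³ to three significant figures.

The peak of an instantaneous 1D plume sits at x = vt; there the Gaussian factor is 1 and C_max = M/(n_e·A·√(4πDt)), where n_e·A is the pore area the mass is dissolved in.
√(4πDt) = √(4π × 0.18 × 1900) = 65.56 m, so C_max = 62/(0.44 × 21 × 65.56) = 0.102 kg/m³.

0.102 kg/m³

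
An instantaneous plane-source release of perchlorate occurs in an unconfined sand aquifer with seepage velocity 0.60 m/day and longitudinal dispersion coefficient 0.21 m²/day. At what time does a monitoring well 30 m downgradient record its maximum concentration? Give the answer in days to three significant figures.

For the 1D instantaneous-source solution, setting ∂C/∂t = 0 at fixed x gives v²t² + 2Dt − x² = 0, so t = (√(D² + v²x²) − D)/v².
√(D² + v²x²) = √(0.21² + 0.60² × 30²) = 18.00; v² = 0.36.
t = (18.00 − 0.21)/0.36 = 49.4 days (vs. the pure-advection estimate x/v = 50.0 d).

49.4 days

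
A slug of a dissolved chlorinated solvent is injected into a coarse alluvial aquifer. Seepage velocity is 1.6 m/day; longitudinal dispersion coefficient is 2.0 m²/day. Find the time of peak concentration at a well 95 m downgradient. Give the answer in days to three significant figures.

For the 1D instantaneous-source solution, setting ∂C/∂t = 0 at fixed x gives v²t² + 2Dt − x² = 0, so t = (√(D² + v²x²) − D)/v².
√(D² + v²x²) = √(2.0² + 1.6² × 95²) = 152.0; v² = 2.56.
t = (152.0 − 2.0)/2.56 = 58.6 days (vs. the pure-advection estimate x/v = 59.4 d).

58.6 days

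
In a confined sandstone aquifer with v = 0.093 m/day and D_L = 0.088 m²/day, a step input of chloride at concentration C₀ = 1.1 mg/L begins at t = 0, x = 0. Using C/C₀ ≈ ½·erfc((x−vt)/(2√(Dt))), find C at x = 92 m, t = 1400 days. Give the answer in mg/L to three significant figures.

For a continuous step input, C/C₀ ≈ ½·erfc((x−vt)/(2√(Dt))).
vt = 0.093 × 1400 = 130.2 m and 2√(Dt) = 2√(0.088 × 1400) = 22.20 m.
Argument (x−vt)/(2√(Dt)) = (92 − 130.2)/22.20 = -1.721; ½·erfc(-1.721) = 0.9925.
C = 1.1 × 0.9925 = 1.09 mg/L.

1.09 mg/L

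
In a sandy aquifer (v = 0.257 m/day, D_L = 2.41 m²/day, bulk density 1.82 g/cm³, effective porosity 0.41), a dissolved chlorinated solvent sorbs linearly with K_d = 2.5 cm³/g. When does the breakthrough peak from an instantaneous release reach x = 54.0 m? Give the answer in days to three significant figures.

2140 days

Retardation factor R = 1 + ρ_b·K_d/n = 1 + 1.82 × 2.5/0.41 = 12.10.
Sorption retards both mechanisms: v_R = v/R = 0.02124 m/day, D_R = D/R = 0.1992 m²/day.
Peak time from v_R²t² + 2D_R t − x² = 0: t = (√(D_R² + v_R²x²) − D_R)/v_R².
√(D_R² + v_R²x²) = √(0.1992² + 0.02124² × 54.0²) = 1.164; v_R² = 0.0004511.
t = (1.164 − 0.1992)/0.0004511 = 2140 days.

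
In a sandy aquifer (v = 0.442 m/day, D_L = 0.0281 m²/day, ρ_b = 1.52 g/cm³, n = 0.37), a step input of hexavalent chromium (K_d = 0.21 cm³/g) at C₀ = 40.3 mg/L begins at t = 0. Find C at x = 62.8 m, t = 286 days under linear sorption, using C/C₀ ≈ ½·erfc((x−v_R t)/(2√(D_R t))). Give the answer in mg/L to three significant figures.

Retardation factor R = 1 + ρ_b·K_d/n = 1 + 1.52 × 0.21/0.37 = 1.863.
Sorption retards both mechanisms: v_R = v/R = 0.2373 m/day, D_R = D/R = 0.01508 m²/day.
v_R·t = 0.2373 × 286 = 67.8678 m; 2√(D_R t) = 4.153 m; argument = (62.8 − 67.8678)/4.153 = -1.220.
C = C₀ × ½·erfc(-1.220) = 40.3 × 0.9578 = 38.6 mg/L.

38.6 mg/L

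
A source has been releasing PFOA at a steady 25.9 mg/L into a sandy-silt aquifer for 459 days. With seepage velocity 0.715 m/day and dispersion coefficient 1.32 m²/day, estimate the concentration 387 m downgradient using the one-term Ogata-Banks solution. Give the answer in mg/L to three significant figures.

1.18 mg/L

For a continuous step input, C/C₀ ≈ ½·erfc((x−vt)/(2√(Dt))).
vt = 0.715 × 459 = 328.185 m and 2√(Dt) = 2√(1.32 × 459) = 49.23 m.
Argument (x−vt)/(2√(Dt)) = (387 − 328.185)/49.23 = 1.195; ½·erfc(1.195) = 0.04552.
C = 25.9 × 0.04552 = 1.18 mg/L.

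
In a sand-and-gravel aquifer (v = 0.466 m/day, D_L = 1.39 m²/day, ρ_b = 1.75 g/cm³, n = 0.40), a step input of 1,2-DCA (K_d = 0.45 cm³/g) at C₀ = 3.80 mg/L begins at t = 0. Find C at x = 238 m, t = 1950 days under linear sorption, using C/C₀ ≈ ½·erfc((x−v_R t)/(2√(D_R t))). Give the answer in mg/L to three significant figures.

Retardation factor R = 1 + ρ_b·K_d/n = 1 + 1.75 × 0.45/0.40 = 2.969.
Sorption retards both mechanisms: v_R = v/R = 0.1570 m/day, D_R = D/R = 0.4682 m²/day.
v_R·t = 0.1570 × 1950 = 306.15 m; 2√(D_R t) = 60.43 m; argument = (238 − 306.15)/60.43 = -1.128.
C = C₀ × ½·erfc(-1.128) = 3.80 × 0.9447 = 3.59 mg/L.

3.59 mg/L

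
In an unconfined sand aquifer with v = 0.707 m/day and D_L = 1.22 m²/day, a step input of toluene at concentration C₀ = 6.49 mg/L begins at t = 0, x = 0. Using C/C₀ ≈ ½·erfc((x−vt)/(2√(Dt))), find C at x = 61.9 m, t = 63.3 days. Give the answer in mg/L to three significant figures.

For a continuous step input, C/C₀ ≈ ½·erfc((x−vt)/(2√(Dt))).
vt = 0.707 × 63.3 = 44.7531 m and 2√(Dt) = 2√(1.22 × 63.3) = 17.58 m.
Argument (x−vt)/(2√(Dt)) = (61.9 − 44.7531)/17.58 = 0.9754; ½·erfc(0.9754) = 0.08388.
C = 6.49 × 0.08388 = 0.544 mg/L.

0.544 mg/L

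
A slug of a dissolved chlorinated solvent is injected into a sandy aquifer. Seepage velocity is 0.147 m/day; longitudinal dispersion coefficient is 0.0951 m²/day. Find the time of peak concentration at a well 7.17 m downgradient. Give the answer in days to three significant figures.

44.6 days

For the 1D instantaneous-source solution, setting ∂C/∂t = 0 at fixed x gives v²t² + 2Dt − x² = 0, so t = (√(D² + v²x²) − D)/v².
√(D² + v²x²) = √(0.0951² + 0.147² × 7.17²) = 1.058; v² = 0.021609.
t = (1.058 − 0.0951)/0.021609 = 44.6 days (vs. the pure-advection estimate x/v = 48.8 d).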